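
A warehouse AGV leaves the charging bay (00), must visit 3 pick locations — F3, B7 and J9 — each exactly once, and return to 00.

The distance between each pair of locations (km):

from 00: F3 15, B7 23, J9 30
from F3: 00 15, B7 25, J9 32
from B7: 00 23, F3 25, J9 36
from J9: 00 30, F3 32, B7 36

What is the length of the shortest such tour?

With 3 stops there are 3!/2 = 3 distinct round trips (a route and its reverse cost the same).
00→F3→B7→J9→00: 15+25+36+30 = 106
00→F3→J9→B7→00: 15+32+36+23 = 106
00→B7→F3→J9→00: 23+25+32+30 = 110
The minimum is 106.
One optimal route: 00 → F3 → B7 → J9 → 00 (or its reverse).

106 km — the shortest possible round trip.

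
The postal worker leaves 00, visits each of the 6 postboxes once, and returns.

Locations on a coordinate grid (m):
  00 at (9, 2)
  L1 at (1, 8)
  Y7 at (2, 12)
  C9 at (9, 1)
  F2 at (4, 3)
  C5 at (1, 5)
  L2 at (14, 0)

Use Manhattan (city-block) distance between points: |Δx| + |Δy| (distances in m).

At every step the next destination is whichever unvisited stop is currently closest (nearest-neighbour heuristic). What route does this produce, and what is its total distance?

00 → [C9:1 / F2:6 / L2:7 / C5:11 / L1:14 / Y7:17] → C9 (1)
C9 → [L2:6 / F2:7 / C5:12 / L1:15 / Y7:18] → L2 (6)
L2 → [F2:13 / C5:18 / L1:21 / Y7:24] → F2 (13)
F2 → [C5:5 / L1:8 / Y7:11] → C5 (5)
C5 → [L1:3 / Y7:8] → L1 (3)
L1 → [Y7:5] → Y7 (5)
Return Y7→00: 17.
Total = 1 + 6 + 13 + 5 + 3 + 5 + 17 = 50.

Total distance 50 m via the nearest-neighbour route 00 → C9 → L2 → F2 → C5 → L1 → Y7 → 00.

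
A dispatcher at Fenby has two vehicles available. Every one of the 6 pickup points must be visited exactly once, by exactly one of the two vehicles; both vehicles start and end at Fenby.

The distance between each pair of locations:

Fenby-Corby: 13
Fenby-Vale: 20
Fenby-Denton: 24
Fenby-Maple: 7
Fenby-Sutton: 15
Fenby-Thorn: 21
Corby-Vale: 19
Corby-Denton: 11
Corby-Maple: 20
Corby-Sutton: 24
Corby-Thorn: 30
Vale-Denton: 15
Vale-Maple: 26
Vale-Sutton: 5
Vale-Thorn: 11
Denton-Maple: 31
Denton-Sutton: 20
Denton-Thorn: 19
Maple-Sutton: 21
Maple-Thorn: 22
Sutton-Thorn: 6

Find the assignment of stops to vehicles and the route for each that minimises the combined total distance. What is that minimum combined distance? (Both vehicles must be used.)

Check every non-empty split of the stops between the two vehicles; for each half take its own optimal tour:
  {Corby} + {Vale, Denton, Maple, Sutton, Thorn}: 26 + 79 = 105
  {Vale} + {Corby, Denton, Maple, Sutton, Thorn}: 40 + 77 = 117
  {Corby, Vale} + {Denton, Maple, Sutton, Thorn}: 52 + 77 = 129
  {Denton} + {Corby, Vale, Maple, Sutton, Thorn}: 48 + 72 = 120
  {Corby, Denton} + {Vale, Maple, Sutton, Thorn}: 48 + 60 = 108
  {Vale, Denton} + {Corby, Maple, Sutton, Thorn}: 59 + 72 = 131
  … (31 splits in total)
  {Maple} + {Corby, Vale, Denton, Sutton, Thorn}: 14 + 71 = 85  ← best
Best: vehicle 1 Fenby → Maple → Fenby = 14; vehicle 2 Fenby → Corby → Denton → Vale → Sutton → Thorn → Fenby = 71; combined 85.

Minimum combined distance: 85.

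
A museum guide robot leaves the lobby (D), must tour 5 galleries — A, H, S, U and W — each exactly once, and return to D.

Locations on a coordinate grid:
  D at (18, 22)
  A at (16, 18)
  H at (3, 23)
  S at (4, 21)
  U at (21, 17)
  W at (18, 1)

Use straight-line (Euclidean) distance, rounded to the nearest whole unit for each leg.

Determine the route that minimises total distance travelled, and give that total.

There are 60 distinct closed tours to check (reversals are equivalent).
D → A → H → S → U → W → D: 4+14+2+17+16+21 = 74
D → A → H → S → W → U → D: 4+14+2+24+16+6 = 66
D → A → H → U → S → W → D: 4+14+19+17+24+21 = 99
D → A → H → U → W → S → D: 4+14+19+16+24+14 = 91
D → A → H → W → S → U → D: 4+14+27+24+17+6 = 92
D → A → H → W → U → S → D: 4+14+27+16+17+14 = 92
D → A → S → H → U → W → D: 4+12+2+19+16+21 = 74
D → A → S → H → W → U → D: 4+12+2+27+16+6 = 67
D → A → S → U → H → W → D: 4+12+17+19+27+21 = 100
D → A → S → U → W → H → D: 4+12+17+16+27+15 = 91
D → A → S → W → H → U → D: 4+12+24+27+19+6 = 92
D → A → S → W → U → H → D: 4+12+24+16+19+15 = 90
D → A → U → H → S → W → D: 4+5+19+2+24+21 = 75
D → A → U → H → W → S → D: 4+5+19+27+24+14 = 93
… (46 more)
The minimum is 66.
One optimal route: D → A → H → S → W → U → D (or its reverse).

Shortest round trip = 66.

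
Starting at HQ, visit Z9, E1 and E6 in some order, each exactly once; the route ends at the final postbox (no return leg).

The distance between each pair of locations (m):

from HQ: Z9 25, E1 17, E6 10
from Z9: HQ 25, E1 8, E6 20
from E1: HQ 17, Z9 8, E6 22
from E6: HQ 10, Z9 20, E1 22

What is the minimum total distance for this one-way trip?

38 m — the minimum one-way total.

There are 3! = 6 possible orderings.
HQ→Z9→E1→E6: 25+8+22 = 55
HQ→Z9→E6→E1: 25+20+22 = 67
HQ→E1→Z9→E6: 17+8+20 = 45
HQ→E1→E6→Z9: 17+22+20 = 59
HQ→E6→Z9→E1: 10+20+8 = 38
HQ→E6→E1→Z9: 10+22+8 = 40
The minimum is 38.
One shortest path: HQ → E6 → Z9 → E1.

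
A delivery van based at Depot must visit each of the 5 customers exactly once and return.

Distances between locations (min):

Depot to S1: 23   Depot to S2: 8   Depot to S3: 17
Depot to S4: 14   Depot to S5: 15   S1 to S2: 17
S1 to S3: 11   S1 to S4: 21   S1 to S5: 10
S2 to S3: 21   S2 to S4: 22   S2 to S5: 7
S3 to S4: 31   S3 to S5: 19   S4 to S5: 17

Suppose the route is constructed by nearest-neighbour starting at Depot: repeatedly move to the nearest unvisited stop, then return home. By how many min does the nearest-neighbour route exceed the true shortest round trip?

From Depot: S2=8, S4=14, S5=15, S3=17, S1=23 → choose S2 (8).
From S2: S5=7, S1=17, S3=21, S4=22 → choose S5 (7).
From S5: S1=10, S4=17, S3=19 → choose S1 (10).
From S1: S3=11, S4=21 → choose S3 (11).
From S3: S4=31 → choose S4 (31).
NN route Depot → S2 → S5 → S1 → S3 → S4 → Depot costs 81.
Optimal: Depot → S2 → S5 → S3 → S1 → S4 → Depot costs 80 (by enumerating all 60 distinct tours).
Excess = 81 − 80 = 1.

Excess over optimum: 1 min.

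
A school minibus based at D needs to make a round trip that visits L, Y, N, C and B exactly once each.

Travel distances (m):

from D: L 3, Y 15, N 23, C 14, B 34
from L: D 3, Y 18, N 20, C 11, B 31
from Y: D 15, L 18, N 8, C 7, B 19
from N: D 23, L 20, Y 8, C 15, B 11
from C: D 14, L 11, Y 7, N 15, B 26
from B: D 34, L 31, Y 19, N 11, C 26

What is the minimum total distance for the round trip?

Minimum total distance: 74 m.

D→L→Y→N→C→B→D: 3+18+8+15+26+34 = 104
D→L→Y→N→B→C→D: 3+18+8+11+26+14 = 80
D→L→Y→C→N→B→D: 3+18+7+15+11+34 = 88
D→L→Y→C→B→N→D: 3+18+7+26+11+23 = 88
D→L→Y→B→N→C→D: 3+18+19+11+15+14 = 80
D→L→Y→B→C→N→D: 3+18+19+26+15+23 = 104
D→L→N→Y→C→B→D: 3+20+8+7+26+34 = 98
D→L→N→Y→B→C→D: 3+20+8+19+26+14 = 90
D→L→N→C→Y→B→D: 3+20+15+7+19+34 = 98
D→L→N→C→B→Y→D: 3+20+15+26+19+15 = 98
D→L→N→B→Y→C→D: 3+20+11+19+7+14 = 74
D→L→N→B→C→Y→D: 3+20+11+26+7+15 = 82
D→L→C→Y→N→B→D: 3+11+7+8+11+34 = 74
D→L→C→Y→B→N→D: 3+11+7+19+11+23 = 74
… (46 more)
The minimum is 74.
One optimal route: D → L → N → B → Y → C → D (or its reverse).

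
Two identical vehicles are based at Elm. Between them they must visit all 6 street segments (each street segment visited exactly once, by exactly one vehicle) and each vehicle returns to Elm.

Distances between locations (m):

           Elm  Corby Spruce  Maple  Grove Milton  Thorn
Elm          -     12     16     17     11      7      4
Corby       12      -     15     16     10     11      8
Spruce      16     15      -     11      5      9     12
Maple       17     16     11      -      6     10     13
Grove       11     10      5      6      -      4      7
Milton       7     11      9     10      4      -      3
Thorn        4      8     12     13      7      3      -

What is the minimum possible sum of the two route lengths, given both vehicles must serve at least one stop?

Minimum combined distance: 63 m.

There are 2^5 − 1 = 31 ways to divide the 6 stops into two non-empty groups. For each, the best each vehicle can do is its own shortest tour through its group:
  {Corby} + {Spruce, Maple, Grove, Milton, Thorn}: 24 + 44 = 68
  {Spruce} + {Corby, Maple, Grove, Milton, Thorn}: 32 + 45 = 77
  {Corby, Spruce} + {Maple, Grove, Milton, Thorn}: 43 + 34 = 77
  {Maple} + {Corby, Spruce, Grove, Milton, Thorn}: 34 + 43 = 77
  {Corby, Maple} + {Spruce, Grove, Milton, Thorn}: 45 + 32 = 77
  {Spruce, Maple} + {Corby, Grove, Milton, Thorn}: 44 + 33 = 77
  … (31 splits in total)
  {Corby, Spruce, Maple, Grove, Milton} + {Thorn}: 55 + 8 = 63  ← best
Best: vehicle 1 Elm → Corby → Spruce → Maple → Grove → Milton → Elm = 55; vehicle 2 Elm → Thorn → Elm = 8; combined 63.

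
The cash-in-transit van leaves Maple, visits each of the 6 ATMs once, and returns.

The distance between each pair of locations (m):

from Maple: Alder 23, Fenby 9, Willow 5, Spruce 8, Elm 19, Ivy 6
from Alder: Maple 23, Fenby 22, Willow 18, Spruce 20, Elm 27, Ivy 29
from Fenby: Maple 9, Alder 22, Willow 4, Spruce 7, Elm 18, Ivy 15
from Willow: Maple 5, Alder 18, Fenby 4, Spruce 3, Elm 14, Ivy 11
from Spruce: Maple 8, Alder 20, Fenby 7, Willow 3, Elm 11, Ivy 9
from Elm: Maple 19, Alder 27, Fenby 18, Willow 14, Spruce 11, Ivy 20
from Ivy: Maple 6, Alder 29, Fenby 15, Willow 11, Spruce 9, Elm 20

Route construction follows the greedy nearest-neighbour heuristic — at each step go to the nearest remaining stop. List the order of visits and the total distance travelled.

From Maple: distances to unvisited — Willow=5, Ivy=6, Spruce=8, Fenby=9, Elm=19, Alder=23. Nearest is Willow (5).
From Willow: distances to unvisited — Spruce=3, Fenby=4, Ivy=11, Elm=14, Alder=18. Nearest is Spruce (3).
From Spruce: distances to unvisited — Fenby=7, Ivy=9, Elm=11, Alder=20. Nearest is Fenby (7).
From Fenby: distances to unvisited — Ivy=15, Elm=18, Alder=22. Nearest is Ivy (15).
From Ivy: distances to unvisited — Elm=20, Alder=29. Nearest is Elm (20).
From Elm: distances to unvisited — Alder=27. Nearest is Alder (27).
Return Alder→Maple: 23.
Total = 5 + 3 + 7 + 15 + 20 + 27 + 23 = 100.

Nearest-neighbour total = 100 m; route Maple → Willow → Spruce → Fenby → Ivy → Elm → Alder → Maple.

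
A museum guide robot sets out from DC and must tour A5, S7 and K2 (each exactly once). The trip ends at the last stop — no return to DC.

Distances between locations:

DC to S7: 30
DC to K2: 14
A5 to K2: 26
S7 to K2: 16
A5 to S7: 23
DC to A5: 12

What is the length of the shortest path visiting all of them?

There are 3! = 6 possible orderings.
DC→A5→S7→K2: 12+23+16 = 51
DC→A5→K2→S7: 12+26+16 = 54
DC→S7→A5→K2: 30+23+26 = 79
DC→S7→K2→A5: 30+16+26 = 72
DC→K2→A5→S7: 14+26+23 = 63
DC→K2→S7→A5: 14+16+23 = 53
The minimum is 51.
One shortest path: DC → A5 → S7 → K2.

Minimum one-way distance = 51.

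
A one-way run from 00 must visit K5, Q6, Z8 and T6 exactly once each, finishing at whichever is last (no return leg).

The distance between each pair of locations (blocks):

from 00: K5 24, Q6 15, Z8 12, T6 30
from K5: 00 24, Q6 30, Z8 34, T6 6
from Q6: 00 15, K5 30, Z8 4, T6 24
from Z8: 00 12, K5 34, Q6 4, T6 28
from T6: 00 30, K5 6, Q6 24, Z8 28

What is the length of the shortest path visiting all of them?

46 blocks — the minimum one-way total.

There are 4! = 24 possible orderings.
00 - K5 - Q6 - Z8 - T6: 24+30+4+28 = 86
00 - K5 - Q6 - T6 - Z8: 24+30+24+28 = 106
00 - K5 - Z8 - Q6 - T6: 24+34+4+24 = 86
00 - K5 - Z8 - T6 - Q6: 24+34+28+24 = 110
00 - K5 - T6 - Q6 - Z8: 24+6+24+4 = 58
00 - K5 - T6 - Z8 - Q6: 24+6+28+4 = 62
00 - Q6 - K5 - Z8 - T6: 15+30+34+28 = 107
00 - Q6 - K5 - T6 - Z8: 15+30+6+28 = 79
00 - Q6 - Z8 - K5 - T6: 15+4+34+6 = 59
00 - Q6 - Z8 - T6 - K5: 15+4+28+6 = 53
00 - Q6 - T6 - K5 - Z8: 15+24+6+34 = 79
00 - Q6 - T6 - Z8 - K5: 15+24+28+34 = 101
00 - Z8 - K5 - Q6 - T6: 12+34+30+24 = 100
00 - Z8 - K5 - T6 - Q6: 12+34+6+24 = 76
… (10 more)
00 - Z8 - Q6 - T6 - K5: 12+4+24+6 = 46  ← best
The minimum is 46.
One shortest path: 00 → Z8 → Q6 → T6 → K5.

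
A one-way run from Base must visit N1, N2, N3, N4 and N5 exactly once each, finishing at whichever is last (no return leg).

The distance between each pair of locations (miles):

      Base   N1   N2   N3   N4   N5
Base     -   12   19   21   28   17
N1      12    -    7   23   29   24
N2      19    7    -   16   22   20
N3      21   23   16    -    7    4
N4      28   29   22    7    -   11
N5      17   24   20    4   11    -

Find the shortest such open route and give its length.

Minimum one-way distance = 50 miles.

There are 5! = 120 possible orderings.
Base → N1 → N2 → N3 → N4 → N5: 12+7+16+7+11 = 53
Base → N1 → N2 → N3 → N5 → N4: 12+7+16+4+11 = 50
Base → N1 → N2 → N4 → N3 → N5: 12+7+22+7+4 = 52
Base → N1 → N2 → N4 → N5 → N3: 12+7+22+11+4 = 56
Base → N1 → N2 → N5 → N3 → N4: 12+7+20+4+7 = 50
Base → N1 → N2 → N5 → N4 → N3: 12+7+20+11+7 = 57
Base → N1 → N3 → N2 → N4 → N5: 12+23+16+22+11 = 84
Base → N1 → N3 → N2 → N5 → N4: 12+23+16+20+11 = 82
Base → N1 → N3 → N4 → N2 → N5: 12+23+7+22+20 = 84
Base → N1 → N3 → N4 → N5 → N2: 12+23+7+11+20 = 73
Base → N1 → N3 → N5 → N2 → N4: 12+23+4+20+22 = 81
Base → N1 → N3 → N5 → N4 → N2: 12+23+4+11+22 = 72
Base → N1 → N4 → N2 → N3 → N5: 12+29+22+16+4 = 83
Base → N1 → N4 → N2 → N5 → N3: 12+29+22+20+4 = 87
… (106 more)
The minimum is 50.
One shortest path: Base → N1 → N2 → N3 → N5 → N4.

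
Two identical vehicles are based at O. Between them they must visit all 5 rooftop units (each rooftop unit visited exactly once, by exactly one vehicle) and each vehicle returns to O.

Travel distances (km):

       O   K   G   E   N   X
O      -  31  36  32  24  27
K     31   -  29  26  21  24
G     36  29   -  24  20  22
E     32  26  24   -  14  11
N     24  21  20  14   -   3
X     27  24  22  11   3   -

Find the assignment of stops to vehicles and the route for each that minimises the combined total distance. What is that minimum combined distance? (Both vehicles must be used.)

Try each way of splitting the stops between the two vehicles (each non-empty) and, for each split, find the best tour for each vehicle:
  {K} + {G, E, N, X}: 62 + 98 = 160
  {G} + {K, E, N, X}: 72 + 95 = 167
  {K, G} + {E, N, X}: 96 + 70 = 166
  {E} + {K, G, N, X}: 64 + 109 = 173
  {K, E} + {G, N, X}: 89 + 85 = 174
  {G, E} + {K, N, X}: 92 + 82 = 174
  … (15 splits in total)
Best: vehicle 1 O → K → O = 62; vehicle 2 O → G → E → X → N → O = 98; combined 160.

Minimum combined distance: 160 km.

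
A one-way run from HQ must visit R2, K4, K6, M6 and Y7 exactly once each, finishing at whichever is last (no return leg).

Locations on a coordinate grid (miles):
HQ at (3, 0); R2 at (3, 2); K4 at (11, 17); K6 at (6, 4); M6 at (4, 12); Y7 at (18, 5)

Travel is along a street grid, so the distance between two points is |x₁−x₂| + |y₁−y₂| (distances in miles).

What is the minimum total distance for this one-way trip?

There are 5! = 120 possible orderings.
HQ→R2→K4→K6→M6→Y7: 2+23+18+10+21 = 74
HQ→R2→K4→K6→Y7→M6: 2+23+18+13+21 = 77
HQ→R2→K4→M6→K6→Y7: 2+23+12+10+13 = 60
HQ→R2→K4→M6→Y7→K6: 2+23+12+21+13 = 71
HQ→R2→K4→Y7→K6→M6: 2+23+19+13+10 = 67
HQ→R2→K4→Y7→M6→K6: 2+23+19+21+10 = 75
HQ→R2→K6→K4→M6→Y7: 2+5+18+12+21 = 58
HQ→R2→K6→K4→Y7→M6: 2+5+18+19+21 = 65
HQ→R2→K6→M6→K4→Y7: 2+5+10+12+19 = 48
HQ→R2→K6→M6→Y7→K4: 2+5+10+21+19 = 57
HQ→R2→K6→Y7→K4→M6: 2+5+13+19+12 = 51
HQ→R2→K6→Y7→M6→K4: 2+5+13+21+12 = 53
HQ→R2→M6→K4→K6→Y7: 2+11+12+18+13 = 56
HQ→R2→M6→K4→Y7→K6: 2+11+12+19+13 = 57
… (106 more)
The minimum is 48.
One shortest path: HQ → R2 → K6 → M6 → K4 → Y7.

48 miles — the minimum one-way total.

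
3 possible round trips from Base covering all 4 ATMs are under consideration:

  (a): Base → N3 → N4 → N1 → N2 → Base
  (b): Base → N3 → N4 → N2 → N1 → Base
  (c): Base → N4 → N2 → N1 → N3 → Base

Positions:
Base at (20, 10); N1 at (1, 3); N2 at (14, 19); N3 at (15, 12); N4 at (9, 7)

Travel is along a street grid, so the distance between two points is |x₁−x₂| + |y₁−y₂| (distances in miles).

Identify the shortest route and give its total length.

Shortest is (a), total 74 miles.

(a): 7 + 11 + 12 + 29 + 15 = 74
(b): 7 + 11 + 17 + 29 + 26 = 90
(c): 14 + 17 + 29 + 23 + 7 = 90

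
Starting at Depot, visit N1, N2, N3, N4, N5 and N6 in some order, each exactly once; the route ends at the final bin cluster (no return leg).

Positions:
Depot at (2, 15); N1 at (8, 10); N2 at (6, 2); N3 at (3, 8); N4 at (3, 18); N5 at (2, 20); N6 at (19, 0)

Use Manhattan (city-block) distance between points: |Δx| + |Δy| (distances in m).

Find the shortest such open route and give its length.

50 m — the minimum one-way total.

There are 6! = 720 possible orderings.
Depot → N1 → N2 → N3 → N4 → N5 → N6: 11+10+9+10+3+37 = 80
Depot → N1 → N2 → N3 → N4 → N6 → N5: 11+10+9+10+34+37 = 111
Depot → N1 → N2 → N3 → N5 → N4 → N6: 11+10+9+13+3+34 = 80
Depot → N1 → N2 → N3 → N5 → N6 → N4: 11+10+9+13+37+34 = 114
Depot → N1 → N2 → N3 → N6 → N4 → N5: 11+10+9+24+34+3 = 91
Depot → N1 → N2 → N3 → N6 → N5 → N4: 11+10+9+24+37+3 = 94
Depot → N1 → N2 → N4 → N3 → N5 → N6: 11+10+19+10+13+37 = 100
Depot → N1 → N2 → N4 → N3 → N6 → N5: 11+10+19+10+24+37 = 111
… (712 more)
Depot → N5 → N4 → N3 → N1 → N2 → N6: 5+3+10+7+10+15 = 50  ← best
The minimum is 50.
One shortest path: Depot → N5 → N4 → N3 → N1 → N2 → N6.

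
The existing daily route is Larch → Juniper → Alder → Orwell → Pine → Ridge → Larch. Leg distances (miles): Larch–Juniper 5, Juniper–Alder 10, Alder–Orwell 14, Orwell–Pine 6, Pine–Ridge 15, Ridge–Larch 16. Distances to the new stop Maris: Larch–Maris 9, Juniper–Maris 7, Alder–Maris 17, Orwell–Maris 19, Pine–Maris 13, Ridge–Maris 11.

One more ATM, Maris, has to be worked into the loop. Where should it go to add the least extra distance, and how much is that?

Minimum extra distance: 4 miles, inserting Maris between Ridge and Larch.

Insertion cost between consecutive stops i–j is d(i,Maris) + d(Maris,j) − d(i,j):
  between Larch and Juniper: 9 + 7 − 5 = 11
  between Juniper and Alder: 7 + 17 − 10 = 14
  between Alder and Orwell: 17 + 19 − 14 = 22
  between Orwell and Pine: 19 + 13 − 6 = 26
  between Pine and Ridge: 13 + 11 − 15 = 9
  between Ridge and Larch: 11 + 9 − 16 = 4
Cheapest insertion is between Ridge and Larch, adding 4.
New total = 66 + 4 = 70.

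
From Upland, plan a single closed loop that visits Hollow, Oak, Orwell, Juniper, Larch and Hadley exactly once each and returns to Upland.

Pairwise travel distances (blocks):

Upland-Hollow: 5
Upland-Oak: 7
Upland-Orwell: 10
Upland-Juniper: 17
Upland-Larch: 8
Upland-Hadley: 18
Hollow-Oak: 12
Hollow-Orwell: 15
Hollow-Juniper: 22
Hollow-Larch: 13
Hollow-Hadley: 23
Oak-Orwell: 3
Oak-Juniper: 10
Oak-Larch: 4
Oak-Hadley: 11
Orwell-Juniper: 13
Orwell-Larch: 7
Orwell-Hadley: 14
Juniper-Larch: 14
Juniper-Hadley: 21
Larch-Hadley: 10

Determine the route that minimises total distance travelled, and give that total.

There are 360 distinct closed tours to check (reversals are equivalent).
Upland - Hollow - Oak - Orwell - Juniper - Larch - Hadley - Upland: 5+12+3+13+14+10+18 = 75
Upland - Hollow - Oak - Orwell - Juniper - Hadley - Larch - Upland: 5+12+3+13+21+10+8 = 72
Upland - Hollow - Oak - Orwell - Larch - Juniper - Hadley - Upland: 5+12+3+7+14+21+18 = 80
Upland - Hollow - Oak - Orwell - Larch - Hadley - Juniper - Upland: 5+12+3+7+10+21+17 = 75
Upland - Hollow - Oak - Orwell - Hadley - Juniper - Larch - Upland: 5+12+3+14+21+14+8 = 77
Upland - Hollow - Oak - Orwell - Hadley - Larch - Juniper - Upland: 5+12+3+14+10+14+17 = 75
Upland - Hollow - Oak - Juniper - Orwell - Larch - Hadley - Upland: 5+12+10+13+7+10+18 = 75
Upland - Hollow - Oak - Juniper - Orwell - Hadley - Larch - Upland: 5+12+10+13+14+10+8 = 72
… (352 more)
The minimum is 72.
One optimal route: Upland → Hollow → Oak → Orwell → Juniper → Hadley → Larch → Upland (or its reverse).

Shortest round trip = 72 blocks.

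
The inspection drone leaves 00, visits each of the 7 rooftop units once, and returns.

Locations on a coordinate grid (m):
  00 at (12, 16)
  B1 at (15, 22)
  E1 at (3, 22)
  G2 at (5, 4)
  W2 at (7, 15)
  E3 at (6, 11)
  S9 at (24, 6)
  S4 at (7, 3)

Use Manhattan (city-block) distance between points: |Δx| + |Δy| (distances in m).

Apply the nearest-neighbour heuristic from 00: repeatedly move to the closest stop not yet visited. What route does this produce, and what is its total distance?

00 → [W2:6 / B1:9 / E3:11 / E1:15 / S4:18 / G2:19 / S9:22] → W2 (6)
W2 → [E3:5 / E1:11 / S4:12 / G2:13 / B1:15 / S9:26] → E3 (5)
E3 → [G2:8 / S4:9 / E1:14 / B1:20 / S9:23] → G2 (8)
G2 → [S4:3 / E1:20 / S9:21 / B1:28] → S4 (3)
S4 → [S9:20 / E1:23 / B1:27] → S9 (20)
S9 → [B1:25 / E1:37] → B1 (25)
B1 → [E1:12] → E1 (12)
Return E1→00: 15.
Total = 6 + 5 + 8 + 3 + 20 + 25 + 12 + 15 = 94.

94 m along 00 → W2 → E3 → G2 → S4 → S9 → B1 → E1 → 00.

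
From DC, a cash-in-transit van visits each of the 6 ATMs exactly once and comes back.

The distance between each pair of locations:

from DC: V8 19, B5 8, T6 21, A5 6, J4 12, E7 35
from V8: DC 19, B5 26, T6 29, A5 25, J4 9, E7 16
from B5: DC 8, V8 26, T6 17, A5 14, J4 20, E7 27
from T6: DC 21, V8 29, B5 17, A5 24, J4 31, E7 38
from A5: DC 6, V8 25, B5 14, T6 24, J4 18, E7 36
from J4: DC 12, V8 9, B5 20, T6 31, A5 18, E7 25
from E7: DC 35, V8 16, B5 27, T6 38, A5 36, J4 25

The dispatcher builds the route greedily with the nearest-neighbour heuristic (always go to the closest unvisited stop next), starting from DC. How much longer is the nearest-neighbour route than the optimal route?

24 longer than the optimal tour.

From DC: A5=6, B5=8, J4=12, V8=19, T6=21, E7=35 → choose A5 (6).
From A5: B5=14, J4=18, T6=24, V8=25, E7=36 → choose B5 (14).
From B5: T6=17, J4=20, V8=26, E7=27 → choose T6 (17).
From T6: V8=29, J4=31, E7=38 → choose V8 (29).
From V8: J4=9, E7=16 → choose J4 (9).
From J4: E7=25 → choose E7 (25).
NN route DC → A5 → B5 → T6 → V8 → J4 → E7 → DC costs 135.
Optimal: DC → A5 → T6 → B5 → E7 → V8 → J4 → DC costs 111 (by enumerating all 360 distinct tours).
Excess = 135 − 111 = 24.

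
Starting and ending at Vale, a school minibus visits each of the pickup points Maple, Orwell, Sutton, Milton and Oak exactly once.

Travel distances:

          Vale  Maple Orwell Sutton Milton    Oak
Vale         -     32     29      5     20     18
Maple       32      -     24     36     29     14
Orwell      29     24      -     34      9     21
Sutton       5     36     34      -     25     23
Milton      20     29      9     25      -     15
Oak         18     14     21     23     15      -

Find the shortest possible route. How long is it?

With 5 stops there are 5!/2 = 60 distinct round trips (a route and its reverse cost the same).
Vale - Maple - Orwell - Sutton - Milton - Oak - Vale: 32+24+34+25+15+18 = 148
Vale - Maple - Orwell - Sutton - Oak - Milton - Vale: 32+24+34+23+15+20 = 148
Vale - Maple - Orwell - Milton - Sutton - Oak - Vale: 32+24+9+25+23+18 = 131
Vale - Maple - Orwell - Milton - Oak - Sutton - Vale: 32+24+9+15+23+5 = 108
Vale - Maple - Orwell - Oak - Sutton - Milton - Vale: 32+24+21+23+25+20 = 145
Vale - Maple - Orwell - Oak - Milton - Sutton - Vale: 32+24+21+15+25+5 = 122
Vale - Maple - Sutton - Orwell - Milton - Oak - Vale: 32+36+34+9+15+18 = 144
Vale - Maple - Sutton - Orwell - Oak - Milton - Vale: 32+36+34+21+15+20 = 158
Vale - Maple - Sutton - Milton - Orwell - Oak - Vale: 32+36+25+9+21+18 = 141
Vale - Maple - Sutton - Milton - Oak - Orwell - Vale: 32+36+25+15+21+29 = 158
Vale - Maple - Sutton - Oak - Orwell - Milton - Vale: 32+36+23+21+9+20 = 141
Vale - Maple - Sutton - Oak - Milton - Orwell - Vale: 32+36+23+15+9+29 = 144
Vale - Maple - Milton - Orwell - Sutton - Oak - Vale: 32+29+9+34+23+18 = 145
Vale - Maple - Milton - Orwell - Oak - Sutton - Vale: 32+29+9+21+23+5 = 119
… (46 more)
Vale - Sutton - Milton - Orwell - Maple - Oak - Vale: 5+25+9+24+14+18 = 95  ← best
The minimum is 95.
One optimal route: Vale → Sutton → Milton → Orwell → Maple → Oak → Vale (or its reverse).

Minimum total distance: 95.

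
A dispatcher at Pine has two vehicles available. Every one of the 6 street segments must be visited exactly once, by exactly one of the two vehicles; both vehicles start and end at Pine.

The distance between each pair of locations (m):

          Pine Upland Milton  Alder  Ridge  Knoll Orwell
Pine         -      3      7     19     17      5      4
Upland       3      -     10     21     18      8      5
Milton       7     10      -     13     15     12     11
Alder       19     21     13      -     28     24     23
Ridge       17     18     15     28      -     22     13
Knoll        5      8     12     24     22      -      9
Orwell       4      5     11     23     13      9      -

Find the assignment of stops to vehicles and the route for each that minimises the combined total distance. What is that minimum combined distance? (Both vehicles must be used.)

Minimum combined distance: 78 m.

There are 2^5 − 1 = 31 ways to divide the 6 stops into two non-empty groups. For each, the best each vehicle can do is its own shortest tour through its group:
  {Upland} + {Milton, Alder, Ridge, Knoll, Orwell}: 6 + 74 = 80
  {Milton} + {Upland, Alder, Ridge, Knoll, Orwell}: 14 + 78 = 92
  {Upland, Milton} + {Alder, Ridge, Knoll, Orwell}: 20 + 74 = 94
  {Alder} + {Upland, Milton, Ridge, Knoll, Orwell}: 38 + 53 = 91
  {Upland, Alder} + {Milton, Ridge, Knoll, Orwell}: 43 + 49 = 92
  {Milton, Alder} + {Upland, Ridge, Knoll, Orwell}: 39 + 48 = 87
  … (31 splits in total)
  {Knoll} + {Upland, Milton, Alder, Ridge, Orwell}: 10 + 68 = 78  ← best
Best: vehicle 1 Pine → Knoll → Pine = 10; vehicle 2 Pine → Upland → Orwell → Ridge → Milton → Alder → Pine = 68; combined 78.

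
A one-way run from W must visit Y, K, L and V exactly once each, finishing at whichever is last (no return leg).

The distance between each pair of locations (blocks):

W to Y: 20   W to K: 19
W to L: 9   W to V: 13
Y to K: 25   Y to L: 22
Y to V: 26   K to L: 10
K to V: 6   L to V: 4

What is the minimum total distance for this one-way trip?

44 blocks — the minimum one-way total.

There are 4! = 24 possible orderings.
W → Y → K → L → V: 20+25+10+4 = 59
W → Y → K → V → L: 20+25+6+4 = 55
W → Y → L → K → V: 20+22+10+6 = 58
W → Y → L → V → K: 20+22+4+6 = 52
W → Y → V → K → L: 20+26+6+10 = 62
W → Y → V → L → K: 20+26+4+10 = 60
W → K → Y → L → V: 19+25+22+4 = 70
W → K → Y → V → L: 19+25+26+4 = 74
W → K → L → Y → V: 19+10+22+26 = 77
W → K → L → V → Y: 19+10+4+26 = 59
W → K → V → Y → L: 19+6+26+22 = 73
W → K → V → L → Y: 19+6+4+22 = 51
W → L → Y → K → V: 9+22+25+6 = 62
W → L → Y → V → K: 9+22+26+6 = 63
… (10 more)
W → L → V → K → Y: 9+4+6+25 = 44  ← best
The minimum is 44.
One shortest path: W → L → V → K → Y.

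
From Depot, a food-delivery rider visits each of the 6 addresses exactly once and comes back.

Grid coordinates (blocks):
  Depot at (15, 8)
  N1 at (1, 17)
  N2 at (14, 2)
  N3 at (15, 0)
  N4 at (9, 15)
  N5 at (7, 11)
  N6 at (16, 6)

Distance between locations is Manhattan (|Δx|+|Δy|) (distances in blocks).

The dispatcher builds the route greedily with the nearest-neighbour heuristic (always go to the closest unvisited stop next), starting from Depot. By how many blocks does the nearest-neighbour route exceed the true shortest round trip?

Excess over optimum: 6 blocks.

From Depot: N6=3, N2=7, N3=8, N5=11, N4=13, N1=23 → choose N6 (3).
From N6: N2=6, N3=7, N5=14, N4=16, N1=26 → choose N2 (6).
From N2: N3=3, N5=16, N4=18, N1=28 → choose N3 (3).
From N3: N5=19, N4=21, N1=31 → choose N5 (19).
From N5: N4=6, N1=12 → choose N4 (6).
From N4: N1=10 → choose N1 (10).
NN route Depot → N6 → N2 → N3 → N5 → N4 → N1 → Depot costs 70.
Optimal: Depot → N4 → N1 → N5 → N2 → N3 → N6 → Depot costs 64 (by enumerating all 360 distinct tours).
Excess = 70 − 64 = 6.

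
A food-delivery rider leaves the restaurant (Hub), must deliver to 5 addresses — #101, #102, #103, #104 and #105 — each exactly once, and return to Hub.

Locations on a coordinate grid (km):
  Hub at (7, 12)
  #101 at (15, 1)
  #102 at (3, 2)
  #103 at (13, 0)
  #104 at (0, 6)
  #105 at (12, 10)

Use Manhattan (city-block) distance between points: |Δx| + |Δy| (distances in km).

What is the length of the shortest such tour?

With 5 stops there are 5!/2 = 60 distinct round trips (a route and its reverse cost the same).
Hub→#101→#102→#103→#104→#105→Hub: 19+13+12+19+16+7 = 86
Hub→#101→#102→#103→#105→#104→Hub: 19+13+12+11+16+13 = 84
Hub→#101→#102→#104→#103→#105→Hub: 19+13+7+19+11+7 = 76
Hub→#101→#102→#104→#105→#103→Hub: 19+13+7+16+11+18 = 84
Hub→#101→#102→#105→#103→#104→Hub: 19+13+17+11+19+13 = 92
Hub→#101→#102→#105→#104→#103→Hub: 19+13+17+16+19+18 = 102
Hub→#101→#103→#102→#104→#105→Hub: 19+3+12+7+16+7 = 64
Hub→#101→#103→#102→#105→#104→Hub: 19+3+12+17+16+13 = 80
Hub→#101→#103→#104→#102→#105→Hub: 19+3+19+7+17+7 = 72
Hub→#101→#103→#104→#105→#102→Hub: 19+3+19+16+17+14 = 88
Hub→#101→#103→#105→#102→#104→Hub: 19+3+11+17+7+13 = 70
Hub→#101→#103→#105→#104→#102→Hub: 19+3+11+16+7+14 = 70
Hub→#101→#104→#102→#103→#105→Hub: 19+20+7+12+11+7 = 76
Hub→#101→#104→#102→#105→#103→Hub: 19+20+7+17+11+18 = 92
… (46 more)
Hub→#104→#102→#101→#103→#105→Hub: 13+7+13+3+11+7 = 54  ← best
The minimum is 54.
One optimal route: Hub → #104 → #102 → #101 → #103 → #105 → Hub (or its reverse).

54 km — the shortest possible round trip.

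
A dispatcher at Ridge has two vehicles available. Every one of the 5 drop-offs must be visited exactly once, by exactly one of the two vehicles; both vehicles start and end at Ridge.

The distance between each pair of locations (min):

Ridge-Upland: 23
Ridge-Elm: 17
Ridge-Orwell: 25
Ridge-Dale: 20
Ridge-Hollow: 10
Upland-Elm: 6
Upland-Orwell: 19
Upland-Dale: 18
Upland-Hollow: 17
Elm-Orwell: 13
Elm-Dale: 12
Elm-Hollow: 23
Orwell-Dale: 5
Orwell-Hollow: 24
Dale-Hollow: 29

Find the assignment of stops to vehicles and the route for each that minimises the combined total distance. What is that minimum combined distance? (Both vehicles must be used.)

Minimum combined distance: 87 min.

Try each way of splitting the stops between the two vehicles (each non-empty) and, for each split, find the best tour for each vehicle:
  {Upland} + {Elm, Orwell, Dale, Hollow}: 46 + 68 = 114
  {Elm} + {Upland, Orwell, Dale, Hollow}: 34 + 71 = 105
  {Upland, Elm} + {Orwell, Dale, Hollow}: 46 + 59 = 105
  {Orwell} + {Upland, Elm, Dale, Hollow}: 50 + 65 = 115
  {Upland, Orwell} + {Elm, Dale, Hollow}: 67 + 65 = 132
  {Elm, Orwell} + {Upland, Dale, Hollow}: 55 + 65 = 120
  … (15 splits in total)
  {Upland, Elm, Orwell, Dale} + {Hollow}: 67 + 20 = 87  ← best
Best: vehicle 1 Ridge → Upland → Elm → Orwell → Dale → Ridge = 67; vehicle 2 Ridge → Hollow → Ridge = 20; combined 87.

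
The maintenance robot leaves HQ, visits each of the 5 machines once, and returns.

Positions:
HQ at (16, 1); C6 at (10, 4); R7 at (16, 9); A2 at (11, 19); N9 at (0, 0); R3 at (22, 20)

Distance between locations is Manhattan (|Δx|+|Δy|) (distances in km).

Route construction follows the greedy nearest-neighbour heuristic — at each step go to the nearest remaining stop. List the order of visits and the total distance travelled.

100 km along HQ → R7 → C6 → N9 → A2 → R3 → HQ.

At HQ the remaining stops are R7 8, C6 9, N9 17, A2 23, R3 25; go to R7.
At R7 the remaining stops are C6 11, A2 15, R3 17, N9 25; go to C6.
At C6 the remaining stops are N9 14, A2 16, R3 28; go to N9.
At N9 the remaining stops are A2 30, R3 42; go to A2.
At A2 the remaining stops are R3 12; go to R3.
Return R3→HQ: 25.
Total = 8 + 11 + 14 + 30 + 12 + 25 = 100.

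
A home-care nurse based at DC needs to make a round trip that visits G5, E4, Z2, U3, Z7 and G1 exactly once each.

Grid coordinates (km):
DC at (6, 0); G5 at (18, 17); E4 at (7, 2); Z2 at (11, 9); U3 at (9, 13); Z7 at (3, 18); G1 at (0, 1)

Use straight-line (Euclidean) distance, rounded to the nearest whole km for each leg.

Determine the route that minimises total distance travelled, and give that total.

Minimum total distance: 62 km.

There are 360 distinct closed tours to check (reversals are equivalent).
DC - G5 - E4 - Z2 - U3 - Z7 - G1 - DC: 21+19+8+4+8+17+6 = 83
DC - G5 - E4 - Z2 - U3 - G1 - Z7 - DC: 21+19+8+4+15+17+18 = 102
DC - G5 - E4 - Z2 - Z7 - U3 - G1 - DC: 21+19+8+12+8+15+6 = 89
DC - G5 - E4 - Z2 - Z7 - G1 - U3 - DC: 21+19+8+12+17+15+13 = 105
DC - G5 - E4 - Z2 - G1 - U3 - Z7 - DC: 21+19+8+14+15+8+18 = 103
DC - G5 - E4 - Z2 - G1 - Z7 - U3 - DC: 21+19+8+14+17+8+13 = 100
DC - G5 - E4 - U3 - Z2 - Z7 - G1 - DC: 21+19+11+4+12+17+6 = 90
DC - G5 - E4 - U3 - Z2 - G1 - Z7 - DC: 21+19+11+4+14+17+18 = 104
… (352 more)
DC - E4 - Z2 - G5 - U3 - Z7 - G1 - DC: 2+8+11+10+8+17+6 = 62  ← best
The minimum is 62.
One optimal route: DC → E4 → Z2 → G5 → U3 → Z7 → G1 → DC (or its reverse).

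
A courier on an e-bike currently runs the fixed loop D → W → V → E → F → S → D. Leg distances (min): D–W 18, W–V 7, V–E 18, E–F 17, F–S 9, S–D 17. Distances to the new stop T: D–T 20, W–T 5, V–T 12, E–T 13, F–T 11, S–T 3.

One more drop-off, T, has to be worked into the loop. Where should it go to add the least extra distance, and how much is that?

Insertion cost between consecutive stops i–j is d(i,T) + d(T,j) − d(i,j):
  between D and W: 20 + 5 − 18 = 7
  between W and V: 5 + 12 − 7 = 10
  between V and E: 12 + 13 − 18 = 7
  between E and F: 13 + 11 − 17 = 7
  between F and S: 11 + 3 − 9 = 5
  between S and D: 3 + 20 − 17 = 6
Cheapest insertion is between F and S, adding 5.
New total = 86 + 5 = 91.

Minimum extra distance: 5 min, inserting T between F and S.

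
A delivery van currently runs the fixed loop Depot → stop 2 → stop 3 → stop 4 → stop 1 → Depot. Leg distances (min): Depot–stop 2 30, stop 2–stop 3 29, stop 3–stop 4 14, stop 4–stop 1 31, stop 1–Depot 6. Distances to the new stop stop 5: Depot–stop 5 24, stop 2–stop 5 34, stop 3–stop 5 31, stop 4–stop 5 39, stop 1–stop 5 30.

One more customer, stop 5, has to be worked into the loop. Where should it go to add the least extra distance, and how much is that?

Insertion cost between consecutive stops i–j is d(i,stop 5) + d(stop 5,j) − d(i,j):
  between Depot and stop 2: 24 + 34 − 30 = 28
  between stop 2 and stop 3: 34 + 31 − 29 = 36
  between stop 3 and stop 4: 31 + 39 − 14 = 56
  between stop 4 and stop 1: 39 + 30 − 31 = 38
  between stop 1 and Depot: 30 + 24 − 6 = 48
Cheapest insertion is between Depot and stop 2, adding 28.
New total = 110 + 28 = 138.

Adding 28 min by placing stop 5 on the Depot–stop 2 leg.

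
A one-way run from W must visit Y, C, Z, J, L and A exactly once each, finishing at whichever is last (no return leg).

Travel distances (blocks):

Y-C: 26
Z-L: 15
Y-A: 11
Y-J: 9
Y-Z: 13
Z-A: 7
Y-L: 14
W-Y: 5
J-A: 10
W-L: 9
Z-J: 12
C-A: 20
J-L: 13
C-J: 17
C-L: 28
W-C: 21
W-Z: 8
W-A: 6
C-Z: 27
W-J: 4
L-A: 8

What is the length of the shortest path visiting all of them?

There are 6! = 720 possible orderings.
W - Y - C - Z - J - L - A: 5+26+27+12+13+8 = 91
W - Y - C - Z - J - A - L: 5+26+27+12+10+8 = 88
W - Y - C - Z - L - J - A: 5+26+27+15+13+10 = 96
W - Y - C - Z - L - A - J: 5+26+27+15+8+10 = 91
W - Y - C - Z - A - J - L: 5+26+27+7+10+13 = 88
W - Y - C - Z - A - L - J: 5+26+27+7+8+13 = 86
W - Y - C - J - Z - L - A: 5+26+17+12+15+8 = 83
W - Y - C - J - Z - A - L: 5+26+17+12+7+8 = 75
… (712 more)
W - Y - Z - A - L - J - C: 5+13+7+8+13+17 = 63  ← best
The minimum is 63.
One shortest path: W → Y → Z → A → L → J → C.

Minimum one-way distance = 63 blocks.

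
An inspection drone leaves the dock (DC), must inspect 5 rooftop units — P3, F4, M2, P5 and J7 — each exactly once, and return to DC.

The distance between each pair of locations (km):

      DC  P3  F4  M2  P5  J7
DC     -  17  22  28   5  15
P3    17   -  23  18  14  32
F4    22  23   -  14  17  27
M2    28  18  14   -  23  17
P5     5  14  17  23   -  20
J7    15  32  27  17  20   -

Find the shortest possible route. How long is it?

With 5 stops there are 5!/2 = 60 distinct round trips (a route and its reverse cost the same).
DC-P3-F4-M2-P5-J7-DC: 17+23+14+23+20+15 = 112
DC-P3-F4-M2-J7-P5-DC: 17+23+14+17+20+5 = 96
DC-P3-F4-P5-M2-J7-DC: 17+23+17+23+17+15 = 112
DC-P3-F4-P5-J7-M2-DC: 17+23+17+20+17+28 = 122
DC-P3-F4-J7-M2-P5-DC: 17+23+27+17+23+5 = 112
DC-P3-F4-J7-P5-M2-DC: 17+23+27+20+23+28 = 138
DC-P3-M2-F4-P5-J7-DC: 17+18+14+17+20+15 = 101
DC-P3-M2-F4-J7-P5-DC: 17+18+14+27+20+5 = 101
DC-P3-M2-P5-F4-J7-DC: 17+18+23+17+27+15 = 117
DC-P3-M2-P5-J7-F4-DC: 17+18+23+20+27+22 = 127
DC-P3-M2-J7-F4-P5-DC: 17+18+17+27+17+5 = 101
DC-P3-M2-J7-P5-F4-DC: 17+18+17+20+17+22 = 111
DC-P3-P5-F4-M2-J7-DC: 17+14+17+14+17+15 = 94
DC-P3-P5-F4-J7-M2-DC: 17+14+17+27+17+28 = 120
… (46 more)
DC-P5-P3-F4-M2-J7-DC: 5+14+23+14+17+15 = 88  ← best
The minimum is 88.
One optimal route: DC → P5 → P3 → F4 → M2 → J7 → DC (or its reverse).

88 km — the shortest possible round trip.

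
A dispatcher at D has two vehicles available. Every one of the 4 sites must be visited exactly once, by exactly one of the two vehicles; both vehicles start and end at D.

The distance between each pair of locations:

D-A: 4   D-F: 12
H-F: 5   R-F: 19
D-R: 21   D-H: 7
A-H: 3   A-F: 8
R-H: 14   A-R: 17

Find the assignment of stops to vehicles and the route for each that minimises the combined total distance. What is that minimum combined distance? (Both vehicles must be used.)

Check every non-empty split of the stops between the two vehicles; for each half take its own optimal tour:
  {A} + {R, H, F}: 8 + 52 = 60
  {R} + {A, H, F}: 42 + 24 = 66
  {A, R} + {H, F}: 42 + 24 = 66
  {H} + {A, R, F}: 14 + 52 = 66
  {A, H} + {R, F}: 14 + 52 = 66
  {R, H} + {A, F}: 42 + 24 = 66
  … (7 splits in total)
Best: vehicle 1 D → A → D = 8; vehicle 2 D → R → H → F → D = 52; combined 60.

60 — the smallest possible combined total.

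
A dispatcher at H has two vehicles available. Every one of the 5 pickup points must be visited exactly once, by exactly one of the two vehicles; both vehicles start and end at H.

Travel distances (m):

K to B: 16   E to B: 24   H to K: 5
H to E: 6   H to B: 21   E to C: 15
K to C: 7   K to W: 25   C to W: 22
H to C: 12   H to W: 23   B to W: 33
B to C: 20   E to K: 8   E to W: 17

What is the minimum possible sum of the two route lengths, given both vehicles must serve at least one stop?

Minimum combined distance: 96 m.

Check every non-empty split of the stops between the two vehicles; for each half take its own optimal tour:
  {E} + {K, B, C, W}: 12 + 86 = 98
  {K} + {E, B, C, W}: 10 + 86 = 96
  {E, K} + {B, C, W}: 19 + 86 = 105
  {B} + {E, K, C, W}: 42 + 57 = 99
  {E, B} + {K, C, W}: 51 + 57 = 108
  {K, B} + {E, C, W}: 42 + 57 = 99
  … (15 splits in total)
Best: vehicle 1 H → K → H = 10; vehicle 2 H → E → W → C → B → H = 86; combined 96.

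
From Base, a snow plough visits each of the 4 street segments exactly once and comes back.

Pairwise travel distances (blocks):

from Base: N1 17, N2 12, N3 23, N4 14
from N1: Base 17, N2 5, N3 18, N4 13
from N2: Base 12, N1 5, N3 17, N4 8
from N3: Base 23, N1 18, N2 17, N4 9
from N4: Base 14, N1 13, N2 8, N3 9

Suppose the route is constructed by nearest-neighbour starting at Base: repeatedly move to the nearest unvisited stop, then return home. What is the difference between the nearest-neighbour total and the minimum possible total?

The nearest-neighbour route is 4 blocks longer than optimal.

From Base: N2=12, N4=14, N1=17, N3=23 → choose N2 (12).
From N2: N1=5, N4=8, N3=17 → choose N1 (5).
From N1: N4=13, N3=18 → choose N4 (13).
From N4: N3=9 → choose N3 (9).
NN route Base → N2 → N1 → N4 → N3 → Base costs 62.
Optimal: Base → N2 → N1 → N3 → N4 → Base costs 58 (by enumerating all 12 distinct tours).
Excess = 62 − 58 = 4.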